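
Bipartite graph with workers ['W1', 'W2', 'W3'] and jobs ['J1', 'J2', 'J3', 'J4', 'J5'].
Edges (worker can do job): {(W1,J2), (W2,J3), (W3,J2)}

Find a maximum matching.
Matching: {(W2,J3), (W3,J2)}

Maximum matching (size 2):
  W2 → J3
  W3 → J2

Each worker is assigned to at most one job, and each job to at most one worker.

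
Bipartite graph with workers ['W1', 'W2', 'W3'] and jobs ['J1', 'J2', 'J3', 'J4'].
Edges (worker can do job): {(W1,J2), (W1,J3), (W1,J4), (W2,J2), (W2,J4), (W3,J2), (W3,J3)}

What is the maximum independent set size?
Maximum independent set = 4

By König's theorem:
- Min vertex cover = Max matching = 3
- Max independent set = Total vertices - Min vertex cover
- Max independent set = 7 - 3 = 4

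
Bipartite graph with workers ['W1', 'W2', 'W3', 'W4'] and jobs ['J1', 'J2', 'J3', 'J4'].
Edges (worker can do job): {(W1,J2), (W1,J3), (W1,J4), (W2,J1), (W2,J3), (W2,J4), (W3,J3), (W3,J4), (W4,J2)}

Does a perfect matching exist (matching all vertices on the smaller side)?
Yes, perfect matching exists (size 4)

Perfect matching: {(W1,J3), (W2,J1), (W3,J4), (W4,J2)}
All 4 vertices on the smaller side are matched.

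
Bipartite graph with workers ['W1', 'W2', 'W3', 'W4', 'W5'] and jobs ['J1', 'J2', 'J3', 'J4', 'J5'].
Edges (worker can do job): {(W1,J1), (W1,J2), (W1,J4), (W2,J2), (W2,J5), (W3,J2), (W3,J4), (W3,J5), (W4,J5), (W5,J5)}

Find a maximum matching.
Matching: {(W1,J1), (W2,J2), (W3,J4), (W5,J5)}

Maximum matching (size 4):
  W1 → J1
  W2 → J2
  W3 → J4
  W5 → J5

Each worker is assigned to at most one job, and each job to at most one worker.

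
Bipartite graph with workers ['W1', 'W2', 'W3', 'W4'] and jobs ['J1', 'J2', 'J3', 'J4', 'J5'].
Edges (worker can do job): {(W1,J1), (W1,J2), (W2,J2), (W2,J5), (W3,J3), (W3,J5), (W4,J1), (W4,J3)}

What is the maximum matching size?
Maximum matching size = 4

Maximum matching: {(W1,J1), (W2,J2), (W3,J5), (W4,J3)}
Size: 4

This assigns 4 workers to 4 distinct jobs.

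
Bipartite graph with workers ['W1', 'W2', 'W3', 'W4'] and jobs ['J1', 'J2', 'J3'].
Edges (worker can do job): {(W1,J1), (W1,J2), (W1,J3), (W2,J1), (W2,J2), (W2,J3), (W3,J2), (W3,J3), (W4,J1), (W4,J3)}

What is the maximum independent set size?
Maximum independent set = 4

By König's theorem:
- Min vertex cover = Max matching = 3
- Max independent set = Total vertices - Min vertex cover
- Max independent set = 7 - 3 = 4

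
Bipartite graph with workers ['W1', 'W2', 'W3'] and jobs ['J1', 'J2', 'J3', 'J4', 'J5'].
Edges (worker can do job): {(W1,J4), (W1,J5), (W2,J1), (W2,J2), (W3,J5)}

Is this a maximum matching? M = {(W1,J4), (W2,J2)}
No, size 2 is not maximum

Proposed matching has size 2.
Maximum matching size for this graph: 3.

This is NOT maximum - can be improved to size 3.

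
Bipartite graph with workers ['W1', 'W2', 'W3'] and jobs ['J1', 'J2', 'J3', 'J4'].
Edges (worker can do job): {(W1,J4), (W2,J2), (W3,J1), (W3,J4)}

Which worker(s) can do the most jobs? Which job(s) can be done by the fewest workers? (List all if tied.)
Most versatile: W3 (2 jobs); Least covered: J3 (0 workers)

Worker degrees (jobs they can do): W1:1, W2:1, W3:2
Job degrees (workers who can do it): J1:1, J2:1, J3:0, J4:2

Maximum worker degree is 2, achieved by: W3
Minimum job degree is 0, achieved by: J3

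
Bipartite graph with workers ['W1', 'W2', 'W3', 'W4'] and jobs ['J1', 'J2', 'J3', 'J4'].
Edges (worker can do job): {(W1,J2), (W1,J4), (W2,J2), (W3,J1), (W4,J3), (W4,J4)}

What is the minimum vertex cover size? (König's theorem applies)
Minimum vertex cover size = 4

By König's theorem: in bipartite graphs,
min vertex cover = max matching = 4

Maximum matching has size 4, so minimum vertex cover also has size 4.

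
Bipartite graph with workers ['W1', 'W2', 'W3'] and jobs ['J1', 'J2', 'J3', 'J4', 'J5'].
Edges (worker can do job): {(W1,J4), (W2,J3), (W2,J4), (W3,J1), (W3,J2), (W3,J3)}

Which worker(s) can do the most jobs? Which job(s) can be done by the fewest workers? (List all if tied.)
Most versatile: W3 (3 jobs); Least covered: J5 (0 workers)

Worker degrees (jobs they can do): W1:1, W2:2, W3:3
Job degrees (workers who can do it): J1:1, J2:1, J3:2, J4:2, J5:0

Maximum worker degree is 3, achieved by: W3
Minimum job degree is 0, achieved by: J5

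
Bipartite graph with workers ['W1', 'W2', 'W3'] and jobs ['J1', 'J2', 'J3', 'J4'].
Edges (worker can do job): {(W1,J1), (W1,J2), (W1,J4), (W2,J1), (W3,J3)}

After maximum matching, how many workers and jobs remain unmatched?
Unmatched: 0 workers, 1 jobs

Maximum matching size: 3
Workers: 3 total, 3 matched, 0 unmatched
Jobs: 4 total, 3 matched, 1 unmatched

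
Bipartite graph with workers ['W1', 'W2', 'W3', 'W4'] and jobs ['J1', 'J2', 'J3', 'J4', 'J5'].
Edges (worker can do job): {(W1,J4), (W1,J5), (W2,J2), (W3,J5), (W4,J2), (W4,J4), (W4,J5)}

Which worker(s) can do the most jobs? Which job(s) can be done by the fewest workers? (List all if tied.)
Most versatile: W4 (3 jobs); Least covered: J1, J3 (0 workers)

Worker degrees (jobs they can do): W1:2, W2:1, W3:1, W4:3
Job degrees (workers who can do it): J1:0, J2:2, J3:0, J4:2, J5:3

Maximum worker degree is 3, achieved by: W4
Minimum job degree is 0, achieved by: J1, J3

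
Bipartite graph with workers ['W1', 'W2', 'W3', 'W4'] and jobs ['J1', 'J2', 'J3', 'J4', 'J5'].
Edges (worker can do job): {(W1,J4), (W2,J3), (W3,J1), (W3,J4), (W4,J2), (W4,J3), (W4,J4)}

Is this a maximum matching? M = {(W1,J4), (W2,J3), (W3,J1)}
No, size 3 is not maximum

Proposed matching has size 3.
Maximum matching size for this graph: 4.

This is NOT maximum - can be improved to size 4.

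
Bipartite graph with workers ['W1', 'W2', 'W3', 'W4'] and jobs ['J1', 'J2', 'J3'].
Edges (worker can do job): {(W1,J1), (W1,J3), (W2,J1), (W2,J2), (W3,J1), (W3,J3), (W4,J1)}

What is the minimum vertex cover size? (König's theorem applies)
Minimum vertex cover size = 3

By König's theorem: in bipartite graphs,
min vertex cover = max matching = 3

Maximum matching has size 3, so minimum vertex cover also has size 3.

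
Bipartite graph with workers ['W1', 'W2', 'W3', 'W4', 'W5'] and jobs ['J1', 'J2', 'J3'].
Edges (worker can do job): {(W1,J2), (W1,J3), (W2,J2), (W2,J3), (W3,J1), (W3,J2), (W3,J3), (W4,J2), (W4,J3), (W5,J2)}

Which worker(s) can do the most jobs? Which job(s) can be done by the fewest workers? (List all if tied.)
Most versatile: W3 (3 jobs); Least covered: J1 (1 workers)

Worker degrees (jobs they can do): W1:2, W2:2, W3:3, W4:2, W5:1
Job degrees (workers who can do it): J1:1, J2:5, J3:4

Maximum worker degree is 3, achieved by: W3
Minimum job degree is 1, achieved by: J1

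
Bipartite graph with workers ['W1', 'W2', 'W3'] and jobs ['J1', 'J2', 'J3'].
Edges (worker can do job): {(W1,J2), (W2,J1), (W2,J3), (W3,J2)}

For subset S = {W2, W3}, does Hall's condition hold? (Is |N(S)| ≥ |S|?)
Yes: |N(S)| = 3, |S| = 2

Subset S = {W2, W3}
Neighbors N(S) = {J1, J2, J3}

|N(S)| = 3, |S| = 2
Hall's condition: |N(S)| ≥ |S| is satisfied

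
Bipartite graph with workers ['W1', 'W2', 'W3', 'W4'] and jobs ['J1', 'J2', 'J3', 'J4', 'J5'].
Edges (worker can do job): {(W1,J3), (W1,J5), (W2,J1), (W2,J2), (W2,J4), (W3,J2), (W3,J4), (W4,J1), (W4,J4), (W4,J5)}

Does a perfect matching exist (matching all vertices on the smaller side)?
Yes, perfect matching exists (size 4)

Perfect matching: {(W1,J3), (W2,J2), (W3,J4), (W4,J5)}
All 4 vertices on the smaller side are matched.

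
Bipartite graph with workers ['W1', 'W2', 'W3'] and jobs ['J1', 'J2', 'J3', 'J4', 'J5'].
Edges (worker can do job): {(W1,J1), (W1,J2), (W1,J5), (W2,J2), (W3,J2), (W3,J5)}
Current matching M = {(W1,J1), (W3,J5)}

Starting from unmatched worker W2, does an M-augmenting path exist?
Yes: W2 → J2

An M-augmenting path alternates non-matching / matching edges, starting and ending at unmatched vertices.
Path: W2 → J2
(J2 is unmatched in M, so the path is augmenting.)
Flipping edges along this path would increase |M| from 2 to 3.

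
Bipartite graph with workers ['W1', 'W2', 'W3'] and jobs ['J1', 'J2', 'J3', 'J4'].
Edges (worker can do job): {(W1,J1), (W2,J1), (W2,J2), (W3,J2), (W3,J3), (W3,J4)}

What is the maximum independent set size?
Maximum independent set = 4

By König's theorem:
- Min vertex cover = Max matching = 3
- Max independent set = Total vertices - Min vertex cover
- Max independent set = 7 - 3 = 4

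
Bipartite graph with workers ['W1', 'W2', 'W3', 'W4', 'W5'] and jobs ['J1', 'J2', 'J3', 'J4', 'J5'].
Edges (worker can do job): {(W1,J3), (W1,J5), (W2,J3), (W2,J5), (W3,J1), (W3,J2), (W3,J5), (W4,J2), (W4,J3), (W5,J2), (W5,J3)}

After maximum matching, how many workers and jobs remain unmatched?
Unmatched: 1 workers, 1 jobs

Maximum matching size: 4
Workers: 5 total, 4 matched, 1 unmatched
Jobs: 5 total, 4 matched, 1 unmatched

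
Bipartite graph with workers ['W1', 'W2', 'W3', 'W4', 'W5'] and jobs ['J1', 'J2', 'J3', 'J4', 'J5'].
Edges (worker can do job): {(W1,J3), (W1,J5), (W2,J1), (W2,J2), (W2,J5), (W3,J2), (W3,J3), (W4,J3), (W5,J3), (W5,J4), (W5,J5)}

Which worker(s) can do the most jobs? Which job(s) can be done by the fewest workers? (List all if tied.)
Most versatile: W2, W5 (3 jobs); Least covered: J1, J4 (1 workers)

Worker degrees (jobs they can do): W1:2, W2:3, W3:2, W4:1, W5:3
Job degrees (workers who can do it): J1:1, J2:2, J3:4, J4:1, J5:3

Maximum worker degree is 3, achieved by: W2, W5
Minimum job degree is 1, achieved by: J1, J4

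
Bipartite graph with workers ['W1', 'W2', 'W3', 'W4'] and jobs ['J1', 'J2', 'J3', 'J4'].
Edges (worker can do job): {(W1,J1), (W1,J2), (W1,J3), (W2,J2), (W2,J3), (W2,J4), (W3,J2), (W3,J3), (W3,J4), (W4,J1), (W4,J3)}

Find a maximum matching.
Matching: {(W1,J3), (W2,J2), (W3,J4), (W4,J1)}

Maximum matching (size 4):
  W1 → J3
  W2 → J2
  W3 → J4
  W4 → J1

Each worker is assigned to at most one job, and each job to at most one worker.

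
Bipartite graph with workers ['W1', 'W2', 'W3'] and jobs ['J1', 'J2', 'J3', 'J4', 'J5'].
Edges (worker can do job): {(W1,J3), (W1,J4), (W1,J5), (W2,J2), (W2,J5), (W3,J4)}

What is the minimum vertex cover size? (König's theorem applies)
Minimum vertex cover size = 3

By König's theorem: in bipartite graphs,
min vertex cover = max matching = 3

Maximum matching has size 3, so minimum vertex cover also has size 3.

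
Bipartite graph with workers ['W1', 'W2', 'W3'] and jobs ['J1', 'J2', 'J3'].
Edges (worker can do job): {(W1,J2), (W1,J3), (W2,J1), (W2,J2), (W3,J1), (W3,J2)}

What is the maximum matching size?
Maximum matching size = 3

Maximum matching: {(W1,J3), (W2,J2), (W3,J1)}
Size: 3

This assigns 3 workers to 3 distinct jobs.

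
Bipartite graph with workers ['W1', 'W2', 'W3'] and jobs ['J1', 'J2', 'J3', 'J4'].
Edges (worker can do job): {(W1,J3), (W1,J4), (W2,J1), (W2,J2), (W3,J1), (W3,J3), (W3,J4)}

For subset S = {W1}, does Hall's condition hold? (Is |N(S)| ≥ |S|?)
Yes: |N(S)| = 2, |S| = 1

Subset S = {W1}
Neighbors N(S) = {J3, J4}

|N(S)| = 2, |S| = 1
Hall's condition: |N(S)| ≥ |S| is satisfied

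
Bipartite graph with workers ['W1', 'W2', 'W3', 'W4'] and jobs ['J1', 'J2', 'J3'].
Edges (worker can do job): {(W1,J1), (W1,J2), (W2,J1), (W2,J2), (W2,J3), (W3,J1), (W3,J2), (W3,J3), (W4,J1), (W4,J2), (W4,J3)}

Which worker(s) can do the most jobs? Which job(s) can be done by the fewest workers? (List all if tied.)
Most versatile: W2, W3, W4 (3 jobs); Least covered: J3 (3 workers)

Worker degrees (jobs they can do): W1:2, W2:3, W3:3, W4:3
Job degrees (workers who can do it): J1:4, J2:4, J3:3

Maximum worker degree is 3, achieved by: W2, W3, W4
Minimum job degree is 3, achieved by: J3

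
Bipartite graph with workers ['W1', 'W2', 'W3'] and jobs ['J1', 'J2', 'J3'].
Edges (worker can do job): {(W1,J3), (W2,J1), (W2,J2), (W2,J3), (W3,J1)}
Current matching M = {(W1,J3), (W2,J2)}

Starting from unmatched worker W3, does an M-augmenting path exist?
Yes: W3 → J1

An M-augmenting path alternates non-matching / matching edges, starting and ending at unmatched vertices.
Path: W3 → J1
(J1 is unmatched in M, so the path is augmenting.)
Flipping edges along this path would increase |M| from 2 to 3.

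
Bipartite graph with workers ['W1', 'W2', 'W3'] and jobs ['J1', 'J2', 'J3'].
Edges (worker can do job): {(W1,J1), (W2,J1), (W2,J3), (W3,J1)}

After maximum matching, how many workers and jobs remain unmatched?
Unmatched: 1 workers, 1 jobs

Maximum matching size: 2
Workers: 3 total, 2 matched, 1 unmatched
Jobs: 3 total, 2 matched, 1 unmatched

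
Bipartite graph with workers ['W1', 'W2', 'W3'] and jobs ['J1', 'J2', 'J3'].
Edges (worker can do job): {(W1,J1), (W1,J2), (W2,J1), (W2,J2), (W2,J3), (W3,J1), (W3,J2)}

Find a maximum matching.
Matching: {(W1,J1), (W2,J3), (W3,J2)}

Maximum matching (size 3):
  W1 → J1
  W2 → J3
  W3 → J2

Each worker is assigned to at most one job, and each job to at most one worker.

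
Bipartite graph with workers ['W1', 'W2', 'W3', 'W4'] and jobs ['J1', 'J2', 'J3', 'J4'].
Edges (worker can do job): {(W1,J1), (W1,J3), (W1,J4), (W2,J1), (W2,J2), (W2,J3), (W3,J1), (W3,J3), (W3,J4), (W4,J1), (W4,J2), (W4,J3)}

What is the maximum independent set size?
Maximum independent set = 4

By König's theorem:
- Min vertex cover = Max matching = 4
- Max independent set = Total vertices - Min vertex cover
- Max independent set = 8 - 4 = 4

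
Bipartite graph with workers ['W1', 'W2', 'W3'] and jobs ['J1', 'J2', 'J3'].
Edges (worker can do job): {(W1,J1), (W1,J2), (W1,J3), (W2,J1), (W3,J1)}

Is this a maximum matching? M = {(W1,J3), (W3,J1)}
Yes, size 2 is maximum

Proposed matching has size 2.
Maximum matching size for this graph: 2.

This is a maximum matching.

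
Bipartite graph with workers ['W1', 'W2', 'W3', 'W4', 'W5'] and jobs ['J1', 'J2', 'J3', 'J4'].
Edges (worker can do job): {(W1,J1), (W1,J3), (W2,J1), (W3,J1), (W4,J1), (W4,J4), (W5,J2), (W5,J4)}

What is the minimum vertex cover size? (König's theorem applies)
Minimum vertex cover size = 4

By König's theorem: in bipartite graphs,
min vertex cover = max matching = 4

Maximum matching has size 4, so minimum vertex cover also has size 4.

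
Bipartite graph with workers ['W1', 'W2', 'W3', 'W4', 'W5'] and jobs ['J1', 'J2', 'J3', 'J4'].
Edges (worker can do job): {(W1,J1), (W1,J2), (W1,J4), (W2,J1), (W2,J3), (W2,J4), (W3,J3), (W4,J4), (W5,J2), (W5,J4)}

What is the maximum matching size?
Maximum matching size = 4

Maximum matching: {(W1,J1), (W3,J3), (W4,J4), (W5,J2)}
Size: 4

This assigns 4 workers to 4 distinct jobs.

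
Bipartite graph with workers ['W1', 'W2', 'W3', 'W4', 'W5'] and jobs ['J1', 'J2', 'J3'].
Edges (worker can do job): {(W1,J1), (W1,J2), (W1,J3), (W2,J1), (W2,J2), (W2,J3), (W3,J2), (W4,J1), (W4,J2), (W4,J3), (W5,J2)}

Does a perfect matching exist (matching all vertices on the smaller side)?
Yes, perfect matching exists (size 3)

Perfect matching: {(W1,J3), (W3,J2), (W4,J1)}
All 3 vertices on the smaller side are matched.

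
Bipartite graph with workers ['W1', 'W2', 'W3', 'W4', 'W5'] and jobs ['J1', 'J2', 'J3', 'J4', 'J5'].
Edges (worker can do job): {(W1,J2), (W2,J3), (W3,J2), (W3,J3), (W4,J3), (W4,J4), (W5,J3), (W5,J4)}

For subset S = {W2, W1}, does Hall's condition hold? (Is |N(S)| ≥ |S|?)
Yes: |N(S)| = 2, |S| = 2

Subset S = {W2, W1}
Neighbors N(S) = {J2, J3}

|N(S)| = 2, |S| = 2
Hall's condition: |N(S)| ≥ |S| is satisfied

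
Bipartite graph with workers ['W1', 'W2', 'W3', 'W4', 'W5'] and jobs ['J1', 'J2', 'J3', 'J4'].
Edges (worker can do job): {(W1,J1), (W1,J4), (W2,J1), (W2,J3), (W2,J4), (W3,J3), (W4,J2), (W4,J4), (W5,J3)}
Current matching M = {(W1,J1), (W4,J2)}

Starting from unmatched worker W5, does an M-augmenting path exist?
Yes: W5 → J3

An M-augmenting path alternates non-matching / matching edges, starting and ending at unmatched vertices.
Path: W5 → J3
(J3 is unmatched in M, so the path is augmenting.)
Flipping edges along this path would increase |M| from 2 to 3.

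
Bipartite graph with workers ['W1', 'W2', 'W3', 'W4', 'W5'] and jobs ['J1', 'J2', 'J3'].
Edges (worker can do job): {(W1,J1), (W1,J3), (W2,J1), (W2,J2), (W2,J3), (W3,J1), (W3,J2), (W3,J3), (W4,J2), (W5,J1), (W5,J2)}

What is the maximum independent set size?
Maximum independent set = 5

By König's theorem:
- Min vertex cover = Max matching = 3
- Max independent set = Total vertices - Min vertex cover
- Max independent set = 8 - 3 = 5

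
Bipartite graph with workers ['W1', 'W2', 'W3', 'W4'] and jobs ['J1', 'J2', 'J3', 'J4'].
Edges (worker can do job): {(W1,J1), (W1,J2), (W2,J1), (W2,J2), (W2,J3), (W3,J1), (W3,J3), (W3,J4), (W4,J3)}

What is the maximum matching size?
Maximum matching size = 4

Maximum matching: {(W1,J2), (W2,J1), (W3,J4), (W4,J3)}
Size: 4

This assigns 4 workers to 4 distinct jobs.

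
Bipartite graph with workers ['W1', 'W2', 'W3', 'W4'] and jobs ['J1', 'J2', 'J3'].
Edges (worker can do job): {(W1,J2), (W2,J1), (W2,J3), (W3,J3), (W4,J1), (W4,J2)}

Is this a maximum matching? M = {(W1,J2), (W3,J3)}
No, size 2 is not maximum

Proposed matching has size 2.
Maximum matching size for this graph: 3.

This is NOT maximum - can be improved to size 3.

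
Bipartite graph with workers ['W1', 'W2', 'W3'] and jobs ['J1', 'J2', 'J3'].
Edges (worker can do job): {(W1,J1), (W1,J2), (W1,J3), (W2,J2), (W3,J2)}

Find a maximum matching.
Matching: {(W1,J1), (W3,J2)}

Maximum matching (size 2):
  W1 → J1
  W3 → J2

Each worker is assigned to at most one job, and each job to at most one worker.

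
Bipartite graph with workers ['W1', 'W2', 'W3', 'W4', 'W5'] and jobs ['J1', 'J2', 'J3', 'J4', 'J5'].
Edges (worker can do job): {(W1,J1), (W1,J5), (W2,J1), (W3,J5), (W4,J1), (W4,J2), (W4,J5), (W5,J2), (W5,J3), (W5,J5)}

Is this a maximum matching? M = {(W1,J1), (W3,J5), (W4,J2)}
No, size 3 is not maximum

Proposed matching has size 3.
Maximum matching size for this graph: 4.

This is NOT maximum - can be improved to size 4.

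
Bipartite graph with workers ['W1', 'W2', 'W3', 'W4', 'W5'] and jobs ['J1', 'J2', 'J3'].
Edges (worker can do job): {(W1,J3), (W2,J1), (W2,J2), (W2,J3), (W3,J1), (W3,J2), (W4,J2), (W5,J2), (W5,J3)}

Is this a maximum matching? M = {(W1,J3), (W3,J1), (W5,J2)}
Yes, size 3 is maximum

Proposed matching has size 3.
Maximum matching size for this graph: 3.

This is a maximum matching.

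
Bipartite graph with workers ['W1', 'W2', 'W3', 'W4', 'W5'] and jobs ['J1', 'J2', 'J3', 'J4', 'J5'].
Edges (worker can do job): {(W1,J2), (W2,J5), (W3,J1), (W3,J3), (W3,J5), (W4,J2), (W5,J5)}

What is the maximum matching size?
Maximum matching size = 3

Maximum matching: {(W3,J1), (W4,J2), (W5,J5)}
Size: 3

This assigns 3 workers to 3 distinct jobs.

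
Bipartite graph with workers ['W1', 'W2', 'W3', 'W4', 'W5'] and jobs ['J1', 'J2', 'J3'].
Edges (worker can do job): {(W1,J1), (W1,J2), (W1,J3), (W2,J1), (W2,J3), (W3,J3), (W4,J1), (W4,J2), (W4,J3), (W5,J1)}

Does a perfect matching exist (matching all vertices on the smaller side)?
Yes, perfect matching exists (size 3)

Perfect matching: {(W3,J3), (W4,J2), (W5,J1)}
All 3 vertices on the smaller side are matched.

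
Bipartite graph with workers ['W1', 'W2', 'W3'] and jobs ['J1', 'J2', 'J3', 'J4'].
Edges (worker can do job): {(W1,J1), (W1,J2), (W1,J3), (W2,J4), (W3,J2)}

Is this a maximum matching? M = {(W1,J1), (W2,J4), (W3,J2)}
Yes, size 3 is maximum

Proposed matching has size 3.
Maximum matching size for this graph: 3.

This is a maximum matching.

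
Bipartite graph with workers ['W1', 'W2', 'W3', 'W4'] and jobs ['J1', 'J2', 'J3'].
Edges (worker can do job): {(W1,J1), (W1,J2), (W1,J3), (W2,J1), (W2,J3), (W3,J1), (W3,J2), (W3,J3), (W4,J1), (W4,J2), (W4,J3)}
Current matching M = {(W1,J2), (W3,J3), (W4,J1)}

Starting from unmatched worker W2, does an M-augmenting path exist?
No augmenting path from W2

Alternating search from W2 reaches jobs: {J1, J2, J3}.
Every reachable job is already matched in M, and following those matched edges back to workers exposes no further unvisited jobs.
No M-augmenting path from W2 exists.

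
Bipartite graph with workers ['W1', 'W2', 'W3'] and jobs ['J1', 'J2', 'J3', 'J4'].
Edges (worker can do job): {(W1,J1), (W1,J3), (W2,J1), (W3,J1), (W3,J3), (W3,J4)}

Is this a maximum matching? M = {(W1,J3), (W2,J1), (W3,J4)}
Yes, size 3 is maximum

Proposed matching has size 3.
Maximum matching size for this graph: 3.

This is a maximum matching.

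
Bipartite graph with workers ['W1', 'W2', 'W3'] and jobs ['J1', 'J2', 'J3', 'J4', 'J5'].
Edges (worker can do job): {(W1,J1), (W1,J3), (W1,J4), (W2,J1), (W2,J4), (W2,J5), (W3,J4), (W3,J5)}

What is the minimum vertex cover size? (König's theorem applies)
Minimum vertex cover size = 3

By König's theorem: in bipartite graphs,
min vertex cover = max matching = 3

Maximum matching has size 3, so minimum vertex cover also has size 3.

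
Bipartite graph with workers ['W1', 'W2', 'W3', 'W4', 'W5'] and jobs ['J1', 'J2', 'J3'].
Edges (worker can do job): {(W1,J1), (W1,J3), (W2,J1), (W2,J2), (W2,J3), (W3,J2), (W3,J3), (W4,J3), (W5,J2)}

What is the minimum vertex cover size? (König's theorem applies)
Minimum vertex cover size = 3

By König's theorem: in bipartite graphs,
min vertex cover = max matching = 3

Maximum matching has size 3, so minimum vertex cover also has size 3.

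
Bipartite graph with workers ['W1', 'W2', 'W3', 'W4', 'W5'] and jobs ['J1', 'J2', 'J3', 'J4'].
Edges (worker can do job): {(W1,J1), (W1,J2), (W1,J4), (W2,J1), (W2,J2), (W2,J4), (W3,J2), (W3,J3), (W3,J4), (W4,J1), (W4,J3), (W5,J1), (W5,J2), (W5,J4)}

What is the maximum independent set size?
Maximum independent set = 5

By König's theorem:
- Min vertex cover = Max matching = 4
- Max independent set = Total vertices - Min vertex cover
- Max independent set = 9 - 4 = 5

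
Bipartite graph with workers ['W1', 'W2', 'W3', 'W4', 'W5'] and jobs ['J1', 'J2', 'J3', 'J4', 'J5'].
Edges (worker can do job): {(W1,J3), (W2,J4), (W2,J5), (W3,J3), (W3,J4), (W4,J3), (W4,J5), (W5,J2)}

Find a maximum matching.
Matching: {(W2,J4), (W3,J3), (W4,J5), (W5,J2)}

Maximum matching (size 4):
  W2 → J4
  W3 → J3
  W4 → J5
  W5 → J2

Each worker is assigned to at most one job, and each job to at most one worker.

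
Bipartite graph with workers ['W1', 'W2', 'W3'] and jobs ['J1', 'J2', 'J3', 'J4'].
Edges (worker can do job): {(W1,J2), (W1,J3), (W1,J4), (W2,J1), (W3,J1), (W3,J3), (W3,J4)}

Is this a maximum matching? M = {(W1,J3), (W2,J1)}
No, size 2 is not maximum

Proposed matching has size 2.
Maximum matching size for this graph: 3.

This is NOT maximum - can be improved to size 3.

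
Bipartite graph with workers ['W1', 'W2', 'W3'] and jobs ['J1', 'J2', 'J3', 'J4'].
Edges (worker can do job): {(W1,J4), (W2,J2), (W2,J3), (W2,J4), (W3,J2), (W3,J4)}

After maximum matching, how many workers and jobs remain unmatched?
Unmatched: 0 workers, 1 jobs

Maximum matching size: 3
Workers: 3 total, 3 matched, 0 unmatched
Jobs: 4 total, 3 matched, 1 unmatched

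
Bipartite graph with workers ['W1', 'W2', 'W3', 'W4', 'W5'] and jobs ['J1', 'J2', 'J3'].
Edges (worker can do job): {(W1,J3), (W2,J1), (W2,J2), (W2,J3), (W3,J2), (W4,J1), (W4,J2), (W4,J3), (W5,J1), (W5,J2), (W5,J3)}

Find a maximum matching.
Matching: {(W3,J2), (W4,J3), (W5,J1)}

Maximum matching (size 3):
  W3 → J2
  W4 → J3
  W5 → J1

Each worker is assigned to at most one job, and each job to at most one worker.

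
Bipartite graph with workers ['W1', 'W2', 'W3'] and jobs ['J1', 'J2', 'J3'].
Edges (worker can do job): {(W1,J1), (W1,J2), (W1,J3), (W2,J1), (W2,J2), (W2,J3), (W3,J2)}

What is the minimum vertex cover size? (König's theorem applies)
Minimum vertex cover size = 3

By König's theorem: in bipartite graphs,
min vertex cover = max matching = 3

Maximum matching has size 3, so minimum vertex cover also has size 3.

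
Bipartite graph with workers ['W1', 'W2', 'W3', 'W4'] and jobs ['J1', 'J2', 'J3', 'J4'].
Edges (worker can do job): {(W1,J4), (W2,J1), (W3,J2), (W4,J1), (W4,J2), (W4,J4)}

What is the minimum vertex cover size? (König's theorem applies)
Minimum vertex cover size = 3

By König's theorem: in bipartite graphs,
min vertex cover = max matching = 3

Maximum matching has size 3, so minimum vertex cover also has size 3.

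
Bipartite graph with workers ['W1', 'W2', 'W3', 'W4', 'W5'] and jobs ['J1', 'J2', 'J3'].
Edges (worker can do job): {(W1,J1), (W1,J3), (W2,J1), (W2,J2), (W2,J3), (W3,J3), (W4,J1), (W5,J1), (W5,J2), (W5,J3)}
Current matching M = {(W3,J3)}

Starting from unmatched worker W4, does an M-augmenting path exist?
Yes: W4 → J1

An M-augmenting path alternates non-matching / matching edges, starting and ending at unmatched vertices.
Path: W4 → J1
(J1 is unmatched in M, so the path is augmenting.)
Flipping edges along this path would increase |M| from 1 to 2.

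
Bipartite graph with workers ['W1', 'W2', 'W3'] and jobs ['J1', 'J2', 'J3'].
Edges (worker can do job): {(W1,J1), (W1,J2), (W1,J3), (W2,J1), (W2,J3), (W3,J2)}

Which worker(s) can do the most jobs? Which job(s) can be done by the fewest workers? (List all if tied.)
Most versatile: W1 (3 jobs); Least covered: J1, J2, J3 (2 workers)

Worker degrees (jobs they can do): W1:3, W2:2, W3:1
Job degrees (workers who can do it): J1:2, J2:2, J3:2

Maximum worker degree is 3, achieved by: W1
Minimum job degree is 2, achieved by: J1, J2, J3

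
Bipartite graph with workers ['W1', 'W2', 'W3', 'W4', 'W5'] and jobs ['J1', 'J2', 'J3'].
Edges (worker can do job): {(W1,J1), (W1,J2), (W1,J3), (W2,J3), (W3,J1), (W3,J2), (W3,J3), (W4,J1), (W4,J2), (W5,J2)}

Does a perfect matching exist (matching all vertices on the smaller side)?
Yes, perfect matching exists (size 3)

Perfect matching: {(W1,J3), (W3,J2), (W4,J1)}
All 3 vertices on the smaller side are matched.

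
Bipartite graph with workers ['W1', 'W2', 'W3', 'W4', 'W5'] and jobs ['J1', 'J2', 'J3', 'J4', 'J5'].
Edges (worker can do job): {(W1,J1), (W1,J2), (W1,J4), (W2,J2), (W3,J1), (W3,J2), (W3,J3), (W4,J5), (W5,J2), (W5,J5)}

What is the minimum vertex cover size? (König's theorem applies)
Minimum vertex cover size = 4

By König's theorem: in bipartite graphs,
min vertex cover = max matching = 4

Maximum matching has size 4, so minimum vertex cover also has size 4.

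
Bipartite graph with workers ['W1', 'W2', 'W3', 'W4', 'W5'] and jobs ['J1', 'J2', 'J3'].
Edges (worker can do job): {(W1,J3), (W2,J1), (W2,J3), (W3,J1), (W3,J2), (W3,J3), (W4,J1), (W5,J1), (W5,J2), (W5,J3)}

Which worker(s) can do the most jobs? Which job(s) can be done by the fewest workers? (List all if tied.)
Most versatile: W3, W5 (3 jobs); Least covered: J2 (2 workers)

Worker degrees (jobs they can do): W1:1, W2:2, W3:3, W4:1, W5:3
Job degrees (workers who can do it): J1:4, J2:2, J3:4

Maximum worker degree is 3, achieved by: W3, W5
Minimum job degree is 2, achieved by: J2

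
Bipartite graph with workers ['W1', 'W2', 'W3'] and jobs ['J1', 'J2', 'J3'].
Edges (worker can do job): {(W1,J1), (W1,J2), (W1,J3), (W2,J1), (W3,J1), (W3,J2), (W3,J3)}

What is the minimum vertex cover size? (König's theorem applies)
Minimum vertex cover size = 3

By König's theorem: in bipartite graphs,
min vertex cover = max matching = 3

Maximum matching has size 3, so minimum vertex cover also has size 3.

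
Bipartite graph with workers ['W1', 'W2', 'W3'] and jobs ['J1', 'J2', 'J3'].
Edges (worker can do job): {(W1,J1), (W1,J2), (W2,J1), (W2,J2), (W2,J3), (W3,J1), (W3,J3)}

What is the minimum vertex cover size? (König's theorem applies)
Minimum vertex cover size = 3

By König's theorem: in bipartite graphs,
min vertex cover = max matching = 3

Maximum matching has size 3, so minimum vertex cover also has size 3.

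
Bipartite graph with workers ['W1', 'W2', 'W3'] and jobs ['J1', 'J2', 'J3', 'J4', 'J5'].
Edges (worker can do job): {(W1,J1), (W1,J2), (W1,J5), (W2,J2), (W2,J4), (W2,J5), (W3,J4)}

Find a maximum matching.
Matching: {(W1,J2), (W2,J5), (W3,J4)}

Maximum matching (size 3):
  W1 → J2
  W2 → J5
  W3 → J4

Each worker is assigned to at most one job, and each job to at most one worker.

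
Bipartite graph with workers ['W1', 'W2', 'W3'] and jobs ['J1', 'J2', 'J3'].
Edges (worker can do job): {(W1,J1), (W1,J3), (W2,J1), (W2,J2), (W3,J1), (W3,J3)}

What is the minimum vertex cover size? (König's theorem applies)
Minimum vertex cover size = 3

By König's theorem: in bipartite graphs,
min vertex cover = max matching = 3

Maximum matching has size 3, so minimum vertex cover also has size 3.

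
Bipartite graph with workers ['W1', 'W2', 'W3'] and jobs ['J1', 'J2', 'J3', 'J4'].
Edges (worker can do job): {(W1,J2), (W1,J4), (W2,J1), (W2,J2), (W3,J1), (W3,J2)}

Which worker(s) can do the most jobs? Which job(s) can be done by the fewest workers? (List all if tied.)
Most versatile: W1, W2, W3 (2 jobs); Least covered: J3 (0 workers)

Worker degrees (jobs they can do): W1:2, W2:2, W3:2
Job degrees (workers who can do it): J1:2, J2:3, J3:0, J4:1

Maximum worker degree is 2, achieved by: W1, W2, W3
Minimum job degree is 0, achieved by: J3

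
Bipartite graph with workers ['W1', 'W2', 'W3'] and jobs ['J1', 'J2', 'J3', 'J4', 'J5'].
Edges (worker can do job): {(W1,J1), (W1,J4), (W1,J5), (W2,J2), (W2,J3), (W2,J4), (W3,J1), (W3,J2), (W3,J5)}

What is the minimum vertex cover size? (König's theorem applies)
Minimum vertex cover size = 3

By König's theorem: in bipartite graphs,
min vertex cover = max matching = 3

Maximum matching has size 3, so minimum vertex cover also has size 3.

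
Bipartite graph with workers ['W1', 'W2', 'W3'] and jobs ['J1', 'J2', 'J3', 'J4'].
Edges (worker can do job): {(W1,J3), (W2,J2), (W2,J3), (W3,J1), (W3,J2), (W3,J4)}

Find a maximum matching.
Matching: {(W1,J3), (W2,J2), (W3,J1)}

Maximum matching (size 3):
  W1 → J3
  W2 → J2
  W3 → J1

Each worker is assigned to at most one job, and each job to at most one worker.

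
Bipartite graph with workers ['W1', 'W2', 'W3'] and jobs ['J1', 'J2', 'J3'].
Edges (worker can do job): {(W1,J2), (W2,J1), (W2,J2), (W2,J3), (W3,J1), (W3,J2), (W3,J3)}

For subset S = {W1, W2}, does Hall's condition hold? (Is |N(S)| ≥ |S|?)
Yes: |N(S)| = 3, |S| = 2

Subset S = {W1, W2}
Neighbors N(S) = {J1, J2, J3}

|N(S)| = 3, |S| = 2
Hall's condition: |N(S)| ≥ |S| is satisfied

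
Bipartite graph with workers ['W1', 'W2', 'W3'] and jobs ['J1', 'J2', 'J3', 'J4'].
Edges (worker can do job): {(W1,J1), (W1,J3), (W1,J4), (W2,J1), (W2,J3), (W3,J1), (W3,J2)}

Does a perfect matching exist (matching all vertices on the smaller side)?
Yes, perfect matching exists (size 3)

Perfect matching: {(W1,J1), (W2,J3), (W3,J2)}
All 3 vertices on the smaller side are matched.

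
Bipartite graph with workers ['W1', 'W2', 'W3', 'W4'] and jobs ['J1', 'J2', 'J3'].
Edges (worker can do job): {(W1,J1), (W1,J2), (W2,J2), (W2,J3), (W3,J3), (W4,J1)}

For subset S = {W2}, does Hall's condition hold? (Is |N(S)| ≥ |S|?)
Yes: |N(S)| = 2, |S| = 1

Subset S = {W2}
Neighbors N(S) = {J2, J3}

|N(S)| = 2, |S| = 1
Hall's condition: |N(S)| ≥ |S| is satisfied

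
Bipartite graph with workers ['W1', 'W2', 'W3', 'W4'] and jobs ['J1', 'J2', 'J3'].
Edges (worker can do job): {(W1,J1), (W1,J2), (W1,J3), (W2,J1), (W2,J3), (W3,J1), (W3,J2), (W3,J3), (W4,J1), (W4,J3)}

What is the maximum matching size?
Maximum matching size = 3

Maximum matching: {(W1,J1), (W3,J2), (W4,J3)}
Size: 3

This assigns 3 workers to 3 distinct jobs.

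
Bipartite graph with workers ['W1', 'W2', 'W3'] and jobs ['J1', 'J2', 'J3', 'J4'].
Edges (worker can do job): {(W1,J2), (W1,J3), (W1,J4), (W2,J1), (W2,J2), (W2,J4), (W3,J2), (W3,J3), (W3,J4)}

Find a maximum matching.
Matching: {(W1,J2), (W2,J1), (W3,J4)}

Maximum matching (size 3):
  W1 → J2
  W2 → J1
  W3 → J4

Each worker is assigned to at most one job, and each job to at most one worker.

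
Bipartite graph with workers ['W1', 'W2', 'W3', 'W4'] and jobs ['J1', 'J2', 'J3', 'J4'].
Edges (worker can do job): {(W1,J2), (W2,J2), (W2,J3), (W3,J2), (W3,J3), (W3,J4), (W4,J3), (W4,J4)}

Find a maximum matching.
Matching: {(W1,J2), (W3,J4), (W4,J3)}

Maximum matching (size 3):
  W1 → J2
  W3 → J4
  W4 → J3

Each worker is assigned to at most one job, and each job to at most one worker.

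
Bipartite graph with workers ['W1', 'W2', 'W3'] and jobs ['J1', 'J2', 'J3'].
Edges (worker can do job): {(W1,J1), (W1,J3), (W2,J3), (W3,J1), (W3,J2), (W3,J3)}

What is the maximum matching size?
Maximum matching size = 3

Maximum matching: {(W1,J1), (W2,J3), (W3,J2)}
Size: 3

This assigns 3 workers to 3 distinct jobs.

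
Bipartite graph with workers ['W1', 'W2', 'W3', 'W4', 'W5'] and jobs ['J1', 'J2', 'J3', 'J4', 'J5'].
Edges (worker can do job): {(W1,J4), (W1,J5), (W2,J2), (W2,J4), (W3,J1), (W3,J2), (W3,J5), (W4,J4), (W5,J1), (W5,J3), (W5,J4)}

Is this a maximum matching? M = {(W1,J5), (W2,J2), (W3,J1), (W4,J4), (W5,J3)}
Yes, size 5 is maximum

Proposed matching has size 5.
Maximum matching size for this graph: 5.

This is a maximum matching.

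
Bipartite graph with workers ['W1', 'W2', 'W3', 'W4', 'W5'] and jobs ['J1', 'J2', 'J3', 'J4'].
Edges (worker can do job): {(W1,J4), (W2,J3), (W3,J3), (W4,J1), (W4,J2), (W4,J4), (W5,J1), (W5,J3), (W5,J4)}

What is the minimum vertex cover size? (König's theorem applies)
Minimum vertex cover size = 4

By König's theorem: in bipartite graphs,
min vertex cover = max matching = 4

Maximum matching has size 4, so minimum vertex cover also has size 4.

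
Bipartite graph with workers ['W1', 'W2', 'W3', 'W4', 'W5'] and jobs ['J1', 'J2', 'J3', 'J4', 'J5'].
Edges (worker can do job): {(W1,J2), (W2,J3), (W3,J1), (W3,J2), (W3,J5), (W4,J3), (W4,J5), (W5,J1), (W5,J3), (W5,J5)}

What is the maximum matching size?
Maximum matching size = 4

Maximum matching: {(W1,J2), (W3,J5), (W4,J3), (W5,J1)}
Size: 4

This assigns 4 workers to 4 distinct jobs.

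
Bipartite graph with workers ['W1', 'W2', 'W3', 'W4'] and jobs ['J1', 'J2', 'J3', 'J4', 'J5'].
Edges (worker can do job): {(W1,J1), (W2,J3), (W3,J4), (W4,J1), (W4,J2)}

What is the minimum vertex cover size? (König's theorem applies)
Minimum vertex cover size = 4

By König's theorem: in bipartite graphs,
min vertex cover = max matching = 4

Maximum matching has size 4, so minimum vertex cover also has size 4.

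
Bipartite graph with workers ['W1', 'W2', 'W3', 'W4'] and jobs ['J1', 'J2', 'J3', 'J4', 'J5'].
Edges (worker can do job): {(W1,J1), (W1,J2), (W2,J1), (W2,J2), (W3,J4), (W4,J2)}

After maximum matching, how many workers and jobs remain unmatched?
Unmatched: 1 workers, 2 jobs

Maximum matching size: 3
Workers: 4 total, 3 matched, 1 unmatched
Jobs: 5 total, 3 matched, 2 unmatched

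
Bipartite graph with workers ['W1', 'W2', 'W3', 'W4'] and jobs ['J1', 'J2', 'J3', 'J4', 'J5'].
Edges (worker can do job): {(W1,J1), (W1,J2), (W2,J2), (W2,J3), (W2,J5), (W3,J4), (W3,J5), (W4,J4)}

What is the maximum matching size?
Maximum matching size = 4

Maximum matching: {(W1,J1), (W2,J3), (W3,J5), (W4,J4)}
Size: 4

This assigns 4 workers to 4 distinct jobs.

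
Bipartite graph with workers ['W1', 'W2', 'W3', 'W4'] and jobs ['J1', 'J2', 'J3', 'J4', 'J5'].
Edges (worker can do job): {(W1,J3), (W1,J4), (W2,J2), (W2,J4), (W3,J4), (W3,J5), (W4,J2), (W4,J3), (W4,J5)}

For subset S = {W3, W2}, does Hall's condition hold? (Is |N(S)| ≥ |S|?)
Yes: |N(S)| = 3, |S| = 2

Subset S = {W3, W2}
Neighbors N(S) = {J2, J4, J5}

|N(S)| = 3, |S| = 2
Hall's condition: |N(S)| ≥ |S| is satisfied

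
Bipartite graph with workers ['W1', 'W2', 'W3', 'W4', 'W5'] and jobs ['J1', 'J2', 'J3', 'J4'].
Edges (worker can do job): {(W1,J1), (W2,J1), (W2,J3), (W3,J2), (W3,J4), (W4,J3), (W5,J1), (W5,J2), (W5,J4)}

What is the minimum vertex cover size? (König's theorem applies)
Minimum vertex cover size = 4

By König's theorem: in bipartite graphs,
min vertex cover = max matching = 4

Maximum matching has size 4, so minimum vertex cover also has size 4.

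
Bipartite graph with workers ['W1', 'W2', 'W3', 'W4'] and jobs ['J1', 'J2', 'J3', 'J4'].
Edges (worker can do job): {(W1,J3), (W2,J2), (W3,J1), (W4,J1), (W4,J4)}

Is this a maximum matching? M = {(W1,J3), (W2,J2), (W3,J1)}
No, size 3 is not maximum

Proposed matching has size 3.
Maximum matching size for this graph: 4.

This is NOT maximum - can be improved to size 4.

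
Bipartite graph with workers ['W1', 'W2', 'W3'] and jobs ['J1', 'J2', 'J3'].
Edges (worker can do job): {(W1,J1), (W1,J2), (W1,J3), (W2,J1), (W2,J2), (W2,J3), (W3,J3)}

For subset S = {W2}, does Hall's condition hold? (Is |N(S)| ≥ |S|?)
Yes: |N(S)| = 3, |S| = 1

Subset S = {W2}
Neighbors N(S) = {J1, J2, J3}

|N(S)| = 3, |S| = 1
Hall's condition: |N(S)| ≥ |S| is satisfied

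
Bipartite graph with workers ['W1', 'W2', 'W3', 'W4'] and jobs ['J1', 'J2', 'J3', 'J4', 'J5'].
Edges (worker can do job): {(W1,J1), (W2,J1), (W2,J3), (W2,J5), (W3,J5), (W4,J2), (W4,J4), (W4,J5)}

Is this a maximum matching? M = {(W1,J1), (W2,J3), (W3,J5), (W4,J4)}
Yes, size 4 is maximum

Proposed matching has size 4.
Maximum matching size for this graph: 4.

This is a maximum matching.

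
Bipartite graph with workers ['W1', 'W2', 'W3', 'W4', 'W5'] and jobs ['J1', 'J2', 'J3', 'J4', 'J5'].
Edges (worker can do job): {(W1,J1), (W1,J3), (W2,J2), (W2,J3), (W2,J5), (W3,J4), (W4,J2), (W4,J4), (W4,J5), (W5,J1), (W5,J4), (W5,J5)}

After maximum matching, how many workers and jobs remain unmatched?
Unmatched: 0 workers, 0 jobs

Maximum matching size: 5
Workers: 5 total, 5 matched, 0 unmatched
Jobs: 5 total, 5 matched, 0 unmatched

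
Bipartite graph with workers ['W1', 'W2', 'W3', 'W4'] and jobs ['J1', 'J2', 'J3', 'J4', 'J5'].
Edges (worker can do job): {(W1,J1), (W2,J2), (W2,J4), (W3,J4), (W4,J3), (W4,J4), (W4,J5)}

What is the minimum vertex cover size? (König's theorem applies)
Minimum vertex cover size = 4

By König's theorem: in bipartite graphs,
min vertex cover = max matching = 4

Maximum matching has size 4, so minimum vertex cover also has size 4.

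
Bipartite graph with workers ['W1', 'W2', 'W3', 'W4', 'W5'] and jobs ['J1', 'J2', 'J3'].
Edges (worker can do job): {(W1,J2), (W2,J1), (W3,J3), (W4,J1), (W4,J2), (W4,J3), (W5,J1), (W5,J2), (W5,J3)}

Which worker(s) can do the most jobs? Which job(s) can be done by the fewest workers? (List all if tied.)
Most versatile: W4, W5 (3 jobs); Least covered: J1, J2, J3 (3 workers)

Worker degrees (jobs they can do): W1:1, W2:1, W3:1, W4:3, W5:3
Job degrees (workers who can do it): J1:3, J2:3, J3:3

Maximum worker degree is 3, achieved by: W4, W5
Minimum job degree is 3, achieved by: J1, J2, J3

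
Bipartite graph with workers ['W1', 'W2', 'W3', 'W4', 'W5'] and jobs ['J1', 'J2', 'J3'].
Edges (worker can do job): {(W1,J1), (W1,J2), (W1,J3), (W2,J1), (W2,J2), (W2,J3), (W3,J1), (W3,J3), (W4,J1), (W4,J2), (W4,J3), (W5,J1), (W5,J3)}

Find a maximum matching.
Matching: {(W3,J1), (W4,J2), (W5,J3)}

Maximum matching (size 3):
  W3 → J1
  W4 → J2
  W5 → J3

Each worker is assigned to at most one job, and each job to at most one worker.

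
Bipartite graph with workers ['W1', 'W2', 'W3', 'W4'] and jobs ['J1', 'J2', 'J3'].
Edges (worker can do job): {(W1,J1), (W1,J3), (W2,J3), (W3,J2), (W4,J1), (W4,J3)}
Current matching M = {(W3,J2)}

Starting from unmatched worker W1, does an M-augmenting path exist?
Yes: W1 → J3

An M-augmenting path alternates non-matching / matching edges, starting and ending at unmatched vertices.
Path: W1 → J3
(J3 is unmatched in M, so the path is augmenting.)
Flipping edges along this path would increase |M| from 1 to 2.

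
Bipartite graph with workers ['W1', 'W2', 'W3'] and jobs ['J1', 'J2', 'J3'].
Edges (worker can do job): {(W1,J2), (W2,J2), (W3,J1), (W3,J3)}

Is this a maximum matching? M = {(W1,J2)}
No, size 1 is not maximum

Proposed matching has size 1.
Maximum matching size for this graph: 2.

This is NOT maximum - can be improved to size 2.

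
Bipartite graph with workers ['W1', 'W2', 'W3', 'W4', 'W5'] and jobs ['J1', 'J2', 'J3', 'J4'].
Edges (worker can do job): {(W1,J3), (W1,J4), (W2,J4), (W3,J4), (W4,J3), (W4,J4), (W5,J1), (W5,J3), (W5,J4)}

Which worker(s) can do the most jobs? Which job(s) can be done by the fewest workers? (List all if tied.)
Most versatile: W5 (3 jobs); Least covered: J2 (0 workers)

Worker degrees (jobs they can do): W1:2, W2:1, W3:1, W4:2, W5:3
Job degrees (workers who can do it): J1:1, J2:0, J3:3, J4:5

Maximum worker degree is 3, achieved by: W5
Minimum job degree is 0, achieved by: J2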